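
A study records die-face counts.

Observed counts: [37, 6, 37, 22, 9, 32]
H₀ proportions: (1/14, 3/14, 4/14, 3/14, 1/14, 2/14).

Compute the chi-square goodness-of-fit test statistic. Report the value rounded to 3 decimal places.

test statistic = 99.561

n = 143; E_i = n·p_i = [10.21, 30.64, 40.86, 30.64, 10.21, 20.43]
χ² = (37−10.21)²/10.21 + (6−30.64)²/30.64 + (37−40.86)²/40.86 + (22−30.64)²/30.64 + (9−10.21)²/10.21 + (32−20.43)²/20.43 = 99.5606
df = 5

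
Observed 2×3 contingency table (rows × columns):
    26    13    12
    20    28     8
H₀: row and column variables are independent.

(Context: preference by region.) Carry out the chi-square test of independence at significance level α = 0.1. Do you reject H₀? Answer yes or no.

Row totals [51, 56], col totals [46, 41, 20], n=107
χ² = (26−21.93)²/21.93 + (13−19.54)²/19.54 + (12−9.53)²/9.53 + (20−24.07)²/24.07 + (28−21.46)²/21.46 + (8−10.47)²/10.47 = 6.8517
df = 2
p-value (upper-tail) = 0.03252
At α=0.1: p < α → reject H₀

reject H₀: yes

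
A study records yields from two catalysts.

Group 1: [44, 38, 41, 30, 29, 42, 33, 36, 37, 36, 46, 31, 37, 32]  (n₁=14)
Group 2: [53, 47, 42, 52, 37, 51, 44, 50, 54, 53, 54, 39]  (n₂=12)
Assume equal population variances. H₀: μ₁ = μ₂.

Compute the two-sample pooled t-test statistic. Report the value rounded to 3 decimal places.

x̄₁=36.571, s₁=5.273, n₁=14
x̄₂=48.000, s₂=6.075, n₂=12
s_p² = [13·5.273² + 11·6.075²]/24 = 31.9762
SE = √(s_p²·(1/14+1/12)) = 2.2246
t = (36.571−48.000)/2.2246 = -5.1374
df = 24

test statistic = -5.137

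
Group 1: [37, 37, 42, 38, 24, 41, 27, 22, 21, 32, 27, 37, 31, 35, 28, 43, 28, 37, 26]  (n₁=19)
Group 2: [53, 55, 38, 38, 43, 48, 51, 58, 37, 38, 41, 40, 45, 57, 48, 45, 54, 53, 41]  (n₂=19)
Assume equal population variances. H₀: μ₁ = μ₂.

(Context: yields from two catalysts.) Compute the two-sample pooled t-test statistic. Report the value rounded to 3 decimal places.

x̄₁=32.263, s₁=6.871, n₁=19
x̄₂=46.474, s₂=7.097, n₂=19
s_p² = [18·6.871² + 18·7.097²]/36 = 48.7895
SE = √(s_p²·(1/19+1/19)) = 2.2662
t = (32.263−46.474)/2.2662 = -6.2706
df = 36

test statistic = -6.271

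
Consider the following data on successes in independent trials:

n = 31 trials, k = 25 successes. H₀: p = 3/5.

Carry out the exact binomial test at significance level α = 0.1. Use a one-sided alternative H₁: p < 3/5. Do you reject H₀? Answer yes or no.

reject H₀: no

Exact binomial: n=31, k=25, p₀=3/5=0.6000
P(X≤25) from Σ C(n,i)·p₀^i·(1−p₀)^(n−i)
p-value (one-sided, H₁ less) = 0.99600
At α=0.1: p ≥ α → fail to reject H₀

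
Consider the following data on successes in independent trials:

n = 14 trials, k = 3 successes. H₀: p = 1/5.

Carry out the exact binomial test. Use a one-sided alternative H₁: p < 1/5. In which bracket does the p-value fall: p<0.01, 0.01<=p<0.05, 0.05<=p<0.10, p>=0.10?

p-value bracket: p>=0.10

Exact binomial: n=14, k=3, p₀=1/5=0.2000
P(X≤3) from Σ C(n,i)·p₀^i·(1−p₀)^(n−i)
p-value (one-sided, H₁ less) = 0.69819
→ bracket: p>=0.10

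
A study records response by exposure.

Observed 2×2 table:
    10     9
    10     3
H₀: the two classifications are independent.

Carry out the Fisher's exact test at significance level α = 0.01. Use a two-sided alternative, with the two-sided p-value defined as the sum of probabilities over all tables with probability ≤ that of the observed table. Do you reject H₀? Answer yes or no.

Margins: r₁=19, r₂=13, c₁=20, c₂=12, n=32
p_obs = C(19,10)·C(13,10)/C(32,20); sum pmf over tables with pmf ≤ p_obs
p-value (two-sided) = 0.26725
At α=0.01: p ≥ α → fail to reject H₀

reject H₀: no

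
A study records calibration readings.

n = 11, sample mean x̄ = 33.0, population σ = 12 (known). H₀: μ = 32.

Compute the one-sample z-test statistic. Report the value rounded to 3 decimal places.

SE = σ/√n = 12/√11 = 3.6181
z = (x̄−μ₀)/SE = (33.0−32)/3.6181 = 0.2764

test statistic = 0.276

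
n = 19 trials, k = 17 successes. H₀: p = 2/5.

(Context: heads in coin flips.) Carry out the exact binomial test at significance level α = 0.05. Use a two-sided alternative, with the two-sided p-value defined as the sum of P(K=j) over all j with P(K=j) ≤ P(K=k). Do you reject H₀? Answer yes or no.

Exact binomial: n=19, k=17, p₀=2/5=0.4000
P(X=j) = C(n,j)·p₀^j·(1−p₀)^(n−j); p = Σ P(X=j) over j with P(X=j) ≤ P(X=17)
p-value (two-sided) = 0.00001
At α=0.05: p < α → reject H₀

reject H₀: yes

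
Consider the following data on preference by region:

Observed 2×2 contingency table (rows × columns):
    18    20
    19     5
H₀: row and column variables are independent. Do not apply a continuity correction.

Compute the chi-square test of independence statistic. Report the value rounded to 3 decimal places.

test statistic = 6.181

Row totals [38, 24], col totals [37, 25], n=62
χ² = (18−22.68)²/22.68 + (20−15.32)²/15.32 + (19−14.32)²/14.32 + (5−9.68)²/9.68 = 6.1809
df = 1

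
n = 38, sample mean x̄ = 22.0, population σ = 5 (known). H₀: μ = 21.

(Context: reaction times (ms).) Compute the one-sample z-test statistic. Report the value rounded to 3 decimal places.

SE = σ/√n = 5/√38 = 0.8111
z = (x̄−μ₀)/SE = (22.0−21)/0.8111 = 1.2329

test statistic = 1.233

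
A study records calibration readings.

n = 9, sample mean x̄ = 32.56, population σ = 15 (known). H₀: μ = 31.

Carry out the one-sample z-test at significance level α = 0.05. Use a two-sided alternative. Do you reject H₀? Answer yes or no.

reject H₀: no

SE = σ/√n = 15/√9 = 5.0000
z = (x̄−μ₀)/SE = (32.56−31)/5.0000 = 0.3120
p-value (two-sided) = 0.75504
At α=0.05: p ≥ α → fail to reject H₀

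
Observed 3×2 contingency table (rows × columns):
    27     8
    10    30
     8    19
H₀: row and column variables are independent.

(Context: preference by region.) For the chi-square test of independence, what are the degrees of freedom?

degrees of freedom = 2

df = (r−1)(c−1) = (3−1)·(2−1) = 2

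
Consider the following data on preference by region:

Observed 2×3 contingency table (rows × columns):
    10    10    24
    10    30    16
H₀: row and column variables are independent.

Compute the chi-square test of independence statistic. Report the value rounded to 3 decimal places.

test statistic = 10.308

Row totals [44, 56], col totals [20, 40, 40], n=100
χ² = (10−8.80)²/8.80 + (10−17.60)²/17.60 + (24−17.60)²/17.60 + (10−11.20)²/11.20 + (30−22.40)²/22.40 + (16−22.40)²/22.40 = 10.3084
df = 2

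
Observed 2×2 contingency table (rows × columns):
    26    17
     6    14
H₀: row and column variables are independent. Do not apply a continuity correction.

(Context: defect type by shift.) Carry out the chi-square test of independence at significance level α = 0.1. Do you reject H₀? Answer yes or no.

Row totals [43, 20], col totals [32, 31], n=63
χ² = (26−21.84)²/21.84 + (17−21.16)²/21.16 + (6−10.16)²/10.16 + (14−9.84)²/9.84 = 5.0691
df = 1
p-value (upper-tail) = 0.02436
At α=0.1: p < α → reject H₀

reject H₀: yes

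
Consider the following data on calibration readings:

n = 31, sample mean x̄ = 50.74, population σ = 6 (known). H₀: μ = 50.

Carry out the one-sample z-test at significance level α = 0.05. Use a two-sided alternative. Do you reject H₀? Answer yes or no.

reject H₀: no

SE = σ/√n = 6/√31 = 1.0776
z = (x̄−μ₀)/SE = (50.74−50)/1.0776 = 0.6867
p-value (two-sided) = 0.49228
At α=0.05: p ≥ α → fail to reject H₀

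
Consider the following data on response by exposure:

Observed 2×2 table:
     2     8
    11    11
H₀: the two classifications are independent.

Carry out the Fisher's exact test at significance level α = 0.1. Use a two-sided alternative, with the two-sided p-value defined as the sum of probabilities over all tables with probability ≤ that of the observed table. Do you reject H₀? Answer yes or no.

Margins: r₁=10, r₂=22, c₁=13, c₂=19, n=32
p_obs = C(10,2)·C(22,11)/C(32,13); sum pmf over tables with pmf ≤ p_obs
p-value (two-sided) = 0.14083
At α=0.1: p ≥ α → fail to reject H₀

reject H₀: no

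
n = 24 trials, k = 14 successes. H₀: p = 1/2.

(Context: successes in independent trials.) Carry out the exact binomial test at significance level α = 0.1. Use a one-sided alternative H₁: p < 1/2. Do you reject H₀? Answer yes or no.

reject H₀: no

Exact binomial: n=24, k=14, p₀=1/2=0.5000
P(X≤14) from Σ C(n,i)·p₀^i·(1−p₀)^(n−i)
p-value (one-sided, H₁ less) = 0.84627
At α=0.1: p ≥ α → fail to reject H₀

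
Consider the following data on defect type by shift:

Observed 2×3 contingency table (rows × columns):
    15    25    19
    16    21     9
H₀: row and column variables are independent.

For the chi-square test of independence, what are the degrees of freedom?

degrees of freedom = 2

df = (r−1)(c−1) = (2−1)·(3−1) = 2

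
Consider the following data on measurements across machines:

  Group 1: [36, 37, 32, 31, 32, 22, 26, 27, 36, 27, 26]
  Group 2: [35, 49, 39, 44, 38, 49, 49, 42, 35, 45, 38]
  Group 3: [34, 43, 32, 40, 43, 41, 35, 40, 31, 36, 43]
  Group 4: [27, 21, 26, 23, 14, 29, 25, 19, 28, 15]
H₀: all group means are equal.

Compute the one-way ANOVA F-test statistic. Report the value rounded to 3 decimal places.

test statistic = 30.108

Group means [30.18, 42.09, 38.00, 22.70], grand mean 33.488
SSB = Σnᵢ(x̄ᵢ−x̄)² = 2322.099; SSW = ΣΣ(x−x̄ᵢ)² = 1002.645
MSB = 2322.099/3 = 774.0329; MSW = 1002.645/39 = 25.7089
F = MSB/MSW = 30.1076
df = (3, 39)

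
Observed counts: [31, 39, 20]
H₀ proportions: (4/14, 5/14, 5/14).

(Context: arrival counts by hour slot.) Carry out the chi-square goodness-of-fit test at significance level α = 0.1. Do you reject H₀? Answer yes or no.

reject H₀: yes

n = 90; E_i = n·p_i = [25.71, 32.14, 32.14]
χ² = (31−25.71)²/25.71 + (39−32.14)²/32.14 + (20−32.14)²/32.14 = 7.1367
df = 2
p-value (upper-tail) = 0.02820
At α=0.1: p < α → reject H₀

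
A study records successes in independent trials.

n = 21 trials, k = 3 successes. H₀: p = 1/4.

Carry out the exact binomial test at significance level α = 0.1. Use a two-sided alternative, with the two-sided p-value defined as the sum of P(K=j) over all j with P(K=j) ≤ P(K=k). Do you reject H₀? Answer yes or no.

Exact binomial: n=21, k=3, p₀=1/4=0.2500
P(X=j) = C(n,j)·p₀^j·(1−p₀)^(n−j); p = Σ P(X=j) over j with P(X=j) ≤ P(X=3)
p-value (two-sided) = 0.32160
At α=0.1: p ≥ α → fail to reject H₀

reject H₀: no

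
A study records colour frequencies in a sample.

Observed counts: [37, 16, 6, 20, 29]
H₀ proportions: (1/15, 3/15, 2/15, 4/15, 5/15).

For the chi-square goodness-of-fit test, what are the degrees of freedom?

df = k − 1 = 5 − 1 = 4

degrees of freedom = 4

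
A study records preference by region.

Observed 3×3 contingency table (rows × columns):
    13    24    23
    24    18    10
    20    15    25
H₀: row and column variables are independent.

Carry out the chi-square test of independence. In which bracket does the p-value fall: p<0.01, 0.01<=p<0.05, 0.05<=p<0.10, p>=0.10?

Row totals [60, 52, 60], col totals [57, 57, 58], n=172
χ² = (13−19.88)²/19.88 + (24−19.88)²/19.88 + (23−20.23)²/20.23 + (24−17.23)²/17.23 + (18−17.23)²/17.23 + (10−17.53)²/17.53 + (20−19.88)²/19.88 + (15−19.88)²/19.88 + (25−20.23)²/20.23 = 11.8670
df = 4
p-value (upper-tail) = 0.01837
→ bracket: 0.01<=p<0.05

p-value bracket: 0.01<=p<0.05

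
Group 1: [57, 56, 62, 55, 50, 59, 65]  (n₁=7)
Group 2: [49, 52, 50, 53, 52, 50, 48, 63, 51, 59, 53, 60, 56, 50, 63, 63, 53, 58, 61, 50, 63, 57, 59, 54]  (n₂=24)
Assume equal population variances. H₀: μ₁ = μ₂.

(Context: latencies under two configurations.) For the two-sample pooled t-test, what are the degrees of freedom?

df = n₁ + n₂ − 2 = 7 + 24 − 2 = 29

degrees of freedom = 29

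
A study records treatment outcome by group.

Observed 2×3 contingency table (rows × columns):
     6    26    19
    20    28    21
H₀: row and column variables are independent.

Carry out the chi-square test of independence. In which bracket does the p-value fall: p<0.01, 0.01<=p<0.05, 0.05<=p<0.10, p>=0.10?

Row totals [51, 69], col totals [26, 54, 40], n=120
χ² = (6−11.05)²/11.05 + (26−22.95)²/22.95 + (19−17.00)²/17.00 + (20−14.95)²/14.95 + (28−31.05)²/31.05 + (21−23.00)²/23.00 = 5.1279
df = 2
p-value (upper-tail) = 0.07700
→ bracket: 0.05<=p<0.10

p-value bracket: 0.05<=p<0.10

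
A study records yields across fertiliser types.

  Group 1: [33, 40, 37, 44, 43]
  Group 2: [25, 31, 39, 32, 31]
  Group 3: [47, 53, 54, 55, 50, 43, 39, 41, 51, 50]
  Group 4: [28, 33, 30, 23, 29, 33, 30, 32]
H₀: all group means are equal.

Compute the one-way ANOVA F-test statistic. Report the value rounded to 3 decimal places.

Group means [39.40, 31.60, 48.30, 29.75], grand mean 38.429
SSB = Σnᵢ(x̄ᵢ−x̄)² = 1814.857; SSW = ΣΣ(x−x̄ᵢ)² = 538.000
MSB = 1814.857/3 = 604.9524; MSW = 538.000/24 = 22.4167
F = MSB/MSW = 26.9867
df = (3, 24)

test statistic = 26.987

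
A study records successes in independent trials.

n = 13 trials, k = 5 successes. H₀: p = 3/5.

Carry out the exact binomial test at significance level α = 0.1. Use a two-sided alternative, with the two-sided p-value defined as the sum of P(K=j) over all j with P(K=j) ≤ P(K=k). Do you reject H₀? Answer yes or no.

reject H₀: no

Exact binomial: n=13, k=5, p₀=3/5=0.6000
P(X=j) = C(n,j)·p₀^j·(1−p₀)^(n−j); p = Σ P(X=j) over j with P(X=j) ≤ P(X=5)
p-value (two-sided) = 0.15557
At α=0.1: p ≥ α → fail to reject H₀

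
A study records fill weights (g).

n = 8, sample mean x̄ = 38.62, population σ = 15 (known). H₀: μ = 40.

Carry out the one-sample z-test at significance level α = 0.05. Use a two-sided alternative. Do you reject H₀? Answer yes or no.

reject H₀: no

SE = σ/√n = 15/√8 = 5.3033
z = (x̄−μ₀)/SE = (38.62−40)/5.3033 = -0.2602
p-value (two-sided) = 0.79470
At α=0.05: p ≥ α → fail to reject H₀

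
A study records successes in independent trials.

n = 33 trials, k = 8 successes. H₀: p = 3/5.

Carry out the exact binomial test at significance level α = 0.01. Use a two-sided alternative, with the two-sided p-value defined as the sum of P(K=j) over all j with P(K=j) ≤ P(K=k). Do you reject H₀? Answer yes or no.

Exact binomial: n=33, k=8, p₀=3/5=0.6000
P(X=j) = C(n,j)·p₀^j·(1−p₀)^(n−j); p = Σ P(X=j) over j with P(X=j) ≤ P(X=8)
p-value (two-sided) = 0.00005
At α=0.01: p < α → reject H₀

reject H₀: yes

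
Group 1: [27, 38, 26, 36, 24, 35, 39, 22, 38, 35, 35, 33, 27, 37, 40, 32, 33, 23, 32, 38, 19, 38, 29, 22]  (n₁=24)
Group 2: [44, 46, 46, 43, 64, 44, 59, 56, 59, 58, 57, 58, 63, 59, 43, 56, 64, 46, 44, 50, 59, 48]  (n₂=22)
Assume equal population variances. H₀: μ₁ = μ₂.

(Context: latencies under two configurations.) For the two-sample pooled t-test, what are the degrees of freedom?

degrees of freedom = 44

df = n₁ + n₂ − 2 = 24 + 22 − 2 = 44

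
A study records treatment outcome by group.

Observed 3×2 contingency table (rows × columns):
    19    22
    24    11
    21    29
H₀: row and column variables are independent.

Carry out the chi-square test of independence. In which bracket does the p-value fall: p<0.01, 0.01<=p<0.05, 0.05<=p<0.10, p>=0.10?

p-value bracket: 0.01<=p<0.05

Row totals [41, 35, 50], col totals [64, 62], n=126
χ² = (19−20.83)²/20.83 + (22−20.17)²/20.17 + (24−17.78)²/17.78 + (11−17.22)²/17.22 + (21−25.40)²/25.40 + (29−24.60)²/24.60 = 6.2979
df = 2
p-value (upper-tail) = 0.04290
→ bracket: 0.01<=p<0.05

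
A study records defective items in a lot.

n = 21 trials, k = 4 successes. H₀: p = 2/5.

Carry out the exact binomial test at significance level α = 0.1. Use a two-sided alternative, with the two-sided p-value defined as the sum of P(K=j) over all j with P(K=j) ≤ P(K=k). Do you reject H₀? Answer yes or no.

Exact binomial: n=21, k=4, p₀=2/5=0.4000
P(X=j) = C(n,j)·p₀^j·(1−p₀)^(n−j); p = Σ P(X=j) over j with P(X=j) ≤ P(X=4)
p-value (two-sided) = 0.07218
At α=0.1: p < α → reject H₀

reject H₀: yes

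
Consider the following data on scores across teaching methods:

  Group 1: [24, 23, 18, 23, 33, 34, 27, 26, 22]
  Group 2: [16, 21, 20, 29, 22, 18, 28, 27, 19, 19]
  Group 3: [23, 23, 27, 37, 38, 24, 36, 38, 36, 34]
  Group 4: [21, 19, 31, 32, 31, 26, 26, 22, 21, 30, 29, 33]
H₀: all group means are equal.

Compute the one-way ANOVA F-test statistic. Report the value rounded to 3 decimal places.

test statistic = 5.645

Group means [25.56, 21.90, 31.60, 26.75], grand mean 26.488
SSB = Σnᵢ(x̄ᵢ−x̄)² = 480.472; SSW = ΣΣ(x−x̄ᵢ)² = 1049.772
MSB = 480.472/3 = 160.1572; MSW = 1049.772/37 = 28.3722
F = MSB/MSW = 5.6449
df = (3, 37)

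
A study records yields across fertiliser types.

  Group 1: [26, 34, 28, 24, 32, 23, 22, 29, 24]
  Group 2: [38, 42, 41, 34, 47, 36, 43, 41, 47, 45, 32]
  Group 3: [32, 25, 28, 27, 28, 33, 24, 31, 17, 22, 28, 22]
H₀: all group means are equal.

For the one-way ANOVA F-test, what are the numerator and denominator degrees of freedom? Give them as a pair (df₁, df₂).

k = 3 groups, N = 32 total
df = (k−1, N−k) = (3−1, 32−3) = (2, 29)

degrees of freedom = [2, 29]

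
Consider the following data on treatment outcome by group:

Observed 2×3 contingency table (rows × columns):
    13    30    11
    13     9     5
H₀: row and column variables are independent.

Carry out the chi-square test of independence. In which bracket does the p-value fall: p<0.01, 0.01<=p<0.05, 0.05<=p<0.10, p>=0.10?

Row totals [54, 27], col totals [26, 39, 16], n=81
χ² = (13−17.33)²/17.33 + (30−26.00)²/26.00 + (11−10.67)²/10.67 + (13−8.67)²/8.67 + (9−13.00)²/13.00 + (5−5.33)²/5.33 = 5.1274
df = 2
p-value (upper-tail) = 0.07702
→ bracket: 0.05<=p<0.10

p-value bracket: 0.05<=p<0.10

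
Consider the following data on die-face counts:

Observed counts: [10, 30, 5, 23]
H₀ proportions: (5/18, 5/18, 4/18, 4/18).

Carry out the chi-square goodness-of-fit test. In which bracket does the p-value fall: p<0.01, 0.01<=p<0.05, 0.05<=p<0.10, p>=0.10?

n = 68; E_i = n·p_i = [18.89, 18.89, 15.11, 15.11]
χ² = (10−18.89)²/18.89 + (30−18.89)²/18.89 + (5−15.11)²/15.11 + (23−15.11)²/15.11 = 21.6029
df = 3
p-value (upper-tail) = 0.00008
→ bracket: p<0.01

p-value bracket: p<0.01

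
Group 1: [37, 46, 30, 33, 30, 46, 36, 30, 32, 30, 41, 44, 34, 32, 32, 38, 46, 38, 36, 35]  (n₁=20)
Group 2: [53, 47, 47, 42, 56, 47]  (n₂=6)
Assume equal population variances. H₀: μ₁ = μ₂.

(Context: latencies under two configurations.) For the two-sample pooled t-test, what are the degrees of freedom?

df = n₁ + n₂ − 2 = 20 + 6 − 2 = 24

degrees of freedom = 24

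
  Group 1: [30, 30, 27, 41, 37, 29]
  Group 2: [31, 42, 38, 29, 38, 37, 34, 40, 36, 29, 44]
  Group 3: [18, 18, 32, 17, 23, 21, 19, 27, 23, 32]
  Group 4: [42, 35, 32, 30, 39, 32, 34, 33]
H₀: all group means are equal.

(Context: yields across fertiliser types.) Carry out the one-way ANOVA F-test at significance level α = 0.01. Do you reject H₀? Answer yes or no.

Group means [32.33, 36.18, 23.00, 34.62], grand mean 31.400
SSB = Σnᵢ(x̄ᵢ−x̄)² = 1045.555; SSW = ΣΣ(x−x̄ᵢ)² = 794.845
MSB = 1045.555/3 = 348.5184; MSW = 794.845/31 = 25.6402
F = MSB/MSW = 13.5927
df = (3, 31)
p-value (upper-tail) = 0.00001
At α=0.01: p < α → reject H₀

reject H₀: yes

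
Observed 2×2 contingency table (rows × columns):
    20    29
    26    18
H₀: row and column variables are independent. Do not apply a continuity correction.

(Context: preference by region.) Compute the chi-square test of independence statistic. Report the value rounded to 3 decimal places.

test statistic = 3.097

Row totals [49, 44], col totals [46, 47], n=93
χ² = (20−24.24)²/24.24 + (29−24.76)²/24.76 + (26−21.76)²/21.76 + (18−22.24)²/22.24 = 3.0972
df = 1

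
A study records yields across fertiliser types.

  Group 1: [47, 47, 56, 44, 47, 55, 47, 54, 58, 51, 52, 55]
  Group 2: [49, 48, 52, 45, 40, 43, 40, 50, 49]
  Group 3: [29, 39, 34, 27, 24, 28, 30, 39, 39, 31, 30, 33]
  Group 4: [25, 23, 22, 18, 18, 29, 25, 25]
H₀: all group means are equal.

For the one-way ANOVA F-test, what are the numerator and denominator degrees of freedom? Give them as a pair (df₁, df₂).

k = 4 groups, N = 41 total
df = (k−1, N−k) = (4−1, 41−4) = (3, 37)

degrees of freedom = [3, 37]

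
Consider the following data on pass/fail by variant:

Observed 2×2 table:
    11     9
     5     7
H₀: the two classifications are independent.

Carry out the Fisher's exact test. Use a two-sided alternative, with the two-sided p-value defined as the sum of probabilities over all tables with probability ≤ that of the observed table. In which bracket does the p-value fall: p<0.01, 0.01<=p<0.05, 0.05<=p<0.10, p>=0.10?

p-value bracket: p>=0.10

Margins: r₁=20, r₂=12, c₁=16, c₂=16, n=32
p_obs = C(20,11)·C(12,5)/C(32,16); sum pmf over tables with pmf ≤ p_obs
p-value (two-sided) = 0.71599
→ bracket: p>=0.10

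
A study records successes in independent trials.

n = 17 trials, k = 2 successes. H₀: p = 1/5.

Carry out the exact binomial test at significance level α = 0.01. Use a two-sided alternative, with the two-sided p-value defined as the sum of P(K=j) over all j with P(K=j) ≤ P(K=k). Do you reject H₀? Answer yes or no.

Exact binomial: n=17, k=2, p₀=1/5=0.2000
P(X=j) = C(n,j)·p₀^j·(1−p₀)^(n−j); p = Σ P(X=j) over j with P(X=j) ≤ P(X=2)
p-value (two-sided) = 0.55140
At α=0.01: p ≥ α → fail to reject H₀

reject H₀: no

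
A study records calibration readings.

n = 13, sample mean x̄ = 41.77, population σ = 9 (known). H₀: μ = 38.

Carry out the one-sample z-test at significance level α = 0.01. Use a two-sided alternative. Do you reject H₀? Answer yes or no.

SE = σ/√n = 9/√13 = 2.4962
z = (x̄−μ₀)/SE = (41.77−38)/2.4962 = 1.5103
p-value (two-sided) = 0.13096
At α=0.01: p ≥ α → fail to reject H₀

reject H₀: no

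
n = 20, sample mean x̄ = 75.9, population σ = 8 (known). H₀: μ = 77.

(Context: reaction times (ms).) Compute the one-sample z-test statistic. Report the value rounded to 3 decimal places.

SE = σ/√n = 8/√20 = 1.7889
z = (x̄−μ₀)/SE = (75.9−77)/1.7889 = -0.6149

test statistic = -0.615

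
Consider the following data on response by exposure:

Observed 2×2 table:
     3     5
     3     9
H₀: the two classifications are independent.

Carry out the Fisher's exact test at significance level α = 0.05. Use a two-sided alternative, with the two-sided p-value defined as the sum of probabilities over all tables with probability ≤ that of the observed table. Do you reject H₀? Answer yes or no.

Margins: r₁=8, r₂=12, c₁=6, c₂=14, n=20
p_obs = C(8,3)·C(12,3)/C(20,6); sum pmf over tables with pmf ≤ p_obs
p-value (two-sided) = 0.64241
At α=0.05: p ≥ α → fail to reject H₀

reject H₀: no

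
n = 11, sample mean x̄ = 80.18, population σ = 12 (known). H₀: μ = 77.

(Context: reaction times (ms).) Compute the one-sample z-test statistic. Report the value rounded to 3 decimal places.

SE = σ/√n = 12/√11 = 3.6181
z = (x̄−μ₀)/SE = (80.18−77)/3.6181 = 0.8789

test statistic = 0.879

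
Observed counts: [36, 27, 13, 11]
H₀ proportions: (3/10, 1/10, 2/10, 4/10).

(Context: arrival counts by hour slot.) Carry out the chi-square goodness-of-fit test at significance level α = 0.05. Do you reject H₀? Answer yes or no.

reject H₀: yes

n = 87; E_i = n·p_i = [26.10, 8.70, 17.40, 34.80]
χ² = (36−26.10)²/26.10 + (27−8.70)²/8.70 + (13−17.40)²/17.40 + (11−34.80)²/34.80 = 59.6379
df = 3
p-value (upper-tail) = 0.00000
At α=0.05: p < α → reject H₀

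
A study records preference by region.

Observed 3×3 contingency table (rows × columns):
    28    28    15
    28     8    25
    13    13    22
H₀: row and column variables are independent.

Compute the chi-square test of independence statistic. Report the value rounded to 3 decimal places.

test statistic = 17.091

Row totals [71, 61, 48], col totals [69, 49, 62], n=180
χ² = (28−27.22)²/27.22 + (28−19.33)²/19.33 + (15−24.46)²/24.46 + (28−23.38)²/23.38 + (8−16.61)²/16.61 + (25−21.01)²/21.01 + (13−18.40)²/18.40 + (13−13.07)²/13.07 + (22−16.53)²/16.53 = 17.0907
df = 4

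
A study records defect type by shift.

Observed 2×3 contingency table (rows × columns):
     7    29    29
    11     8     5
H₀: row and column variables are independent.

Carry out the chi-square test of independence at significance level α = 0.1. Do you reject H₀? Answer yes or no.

Row totals [65, 24], col totals [18, 37, 34], n=89
χ² = (7−13.15)²/13.15 + (29−27.02)²/27.02 + (29−24.83)²/24.83 + (11−4.85)²/4.85 + (8−9.98)²/9.98 + (5−9.17)²/9.17 = 13.7873
df = 2
p-value (upper-tail) = 0.00101
At α=0.1: p < α → reject H₀

reject H₀: yes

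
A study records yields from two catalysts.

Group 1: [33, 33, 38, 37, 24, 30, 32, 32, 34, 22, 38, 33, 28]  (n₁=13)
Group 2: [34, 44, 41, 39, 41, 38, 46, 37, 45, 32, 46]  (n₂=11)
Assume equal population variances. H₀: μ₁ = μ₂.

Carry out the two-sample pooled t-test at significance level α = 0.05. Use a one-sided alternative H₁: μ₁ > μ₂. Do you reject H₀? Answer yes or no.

x̄₁=31.846, s₁=4.896, n₁=13
x̄₂=40.273, s₂=4.777, n₂=11
s_p² = [12·4.896² + 10·4.777²]/22 = 23.4488
SE = √(s_p²·(1/13+1/11)) = 1.9838
t = (31.846−40.273)/1.9838 = -4.2477
df = 22
p-value (one-sided, H₁ greater) = 0.99984
At α=0.05: p ≥ α → fail to reject H₀

reject H₀: no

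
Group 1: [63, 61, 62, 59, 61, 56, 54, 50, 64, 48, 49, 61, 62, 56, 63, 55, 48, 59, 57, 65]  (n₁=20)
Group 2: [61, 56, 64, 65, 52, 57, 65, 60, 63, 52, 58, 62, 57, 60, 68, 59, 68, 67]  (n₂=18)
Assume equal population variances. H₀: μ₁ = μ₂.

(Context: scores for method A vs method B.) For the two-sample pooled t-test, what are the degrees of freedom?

df = n₁ + n₂ − 2 = 20 + 18 − 2 = 36

degrees of freedom = 36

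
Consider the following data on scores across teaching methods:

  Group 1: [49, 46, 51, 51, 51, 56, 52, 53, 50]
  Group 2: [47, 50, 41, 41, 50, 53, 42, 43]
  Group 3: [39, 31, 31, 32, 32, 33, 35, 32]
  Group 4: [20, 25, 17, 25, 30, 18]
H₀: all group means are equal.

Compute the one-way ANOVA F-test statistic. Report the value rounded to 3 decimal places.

test statistic = 81.805

Group means [51.00, 45.88, 33.12, 22.50], grand mean 39.548
SSB = Σnᵢ(x̄ᵢ−x̄)² = 3574.427; SSW = ΣΣ(x−x̄ᵢ)² = 393.250
MSB = 3574.427/3 = 1191.4758; MSW = 393.250/27 = 14.5648
F = MSB/MSW = 81.8051
df = (3, 27)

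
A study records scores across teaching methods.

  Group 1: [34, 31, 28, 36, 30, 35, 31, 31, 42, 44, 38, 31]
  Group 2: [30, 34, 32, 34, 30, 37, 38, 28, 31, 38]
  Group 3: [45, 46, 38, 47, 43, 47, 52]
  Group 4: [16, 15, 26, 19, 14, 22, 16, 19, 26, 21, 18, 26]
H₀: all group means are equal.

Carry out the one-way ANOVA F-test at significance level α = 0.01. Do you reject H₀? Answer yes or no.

reject H₀: yes

Group means [34.25, 33.20, 45.43, 19.83], grand mean 31.683
SSB = Σnᵢ(x̄ᵢ−x̄)² = 3109.647; SSW = ΣΣ(x−x̄ᵢ)² = 709.231
MSB = 3109.647/3 = 1036.5490; MSW = 709.231/37 = 19.1684
F = MSB/MSW = 54.0759
df = (3, 37)
p-value (upper-tail) = 0.00000
At α=0.01: p < α → reject H₀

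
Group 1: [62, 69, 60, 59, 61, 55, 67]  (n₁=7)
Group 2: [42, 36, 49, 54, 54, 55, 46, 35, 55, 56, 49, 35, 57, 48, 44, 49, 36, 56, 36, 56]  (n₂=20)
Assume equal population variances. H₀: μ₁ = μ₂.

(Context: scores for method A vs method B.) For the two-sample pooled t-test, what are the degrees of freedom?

degrees of freedom = 25

df = n₁ + n₂ − 2 = 7 + 20 − 2 = 25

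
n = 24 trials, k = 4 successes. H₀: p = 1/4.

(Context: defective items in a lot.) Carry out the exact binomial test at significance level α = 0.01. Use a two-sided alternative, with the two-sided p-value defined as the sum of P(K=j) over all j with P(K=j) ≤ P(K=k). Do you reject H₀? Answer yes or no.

Exact binomial: n=24, k=4, p₀=1/4=0.2500
P(X=j) = C(n,j)·p₀^j·(1−p₀)^(n−j); p = Σ P(X=j) over j with P(X=j) ≤ P(X=4)
p-value (two-sided) = 0.48044
At α=0.01: p ≥ α → fail to reject H₀

reject H₀: no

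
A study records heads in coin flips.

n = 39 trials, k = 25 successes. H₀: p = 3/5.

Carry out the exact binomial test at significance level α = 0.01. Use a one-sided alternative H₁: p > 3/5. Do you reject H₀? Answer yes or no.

Exact binomial: n=39, k=25, p₀=3/5=0.6000
P(X≥25) from Σ C(n,i)·p₀^i·(1−p₀)^(n−i)
p-value (one-sided, H₁ greater) = 0.36347
At α=0.01: p ≥ α → fail to reject H₀

reject H₀: no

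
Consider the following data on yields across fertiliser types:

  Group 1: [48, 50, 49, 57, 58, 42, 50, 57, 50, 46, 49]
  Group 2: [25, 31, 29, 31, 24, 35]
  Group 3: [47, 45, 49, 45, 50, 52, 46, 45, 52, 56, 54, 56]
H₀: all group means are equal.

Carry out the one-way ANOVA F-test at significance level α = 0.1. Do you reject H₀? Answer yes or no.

reject H₀: yes

Group means [50.55, 29.17, 49.75], grand mean 45.793
SSB = Σnᵢ(x̄ᵢ−x̄)² = 2094.948; SSW = ΣΣ(x−x̄ᵢ)² = 525.811
MSB = 2094.948/2 = 1047.4740; MSW = 525.811/26 = 20.2235
F = MSB/MSW = 51.7949
df = (2, 26)
p-value (upper-tail) = 0.00000
At α=0.1: p < α → reject H₀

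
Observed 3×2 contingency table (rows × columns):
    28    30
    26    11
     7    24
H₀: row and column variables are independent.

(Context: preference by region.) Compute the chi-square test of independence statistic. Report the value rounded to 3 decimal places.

Row totals [58, 37, 31], col totals [61, 65], n=126
χ² = (28−28.08)²/28.08 + (30−29.92)²/29.92 + (26−17.91)²/17.91 + (11−19.09)²/19.09 + (7−15.01)²/15.01 + (24−15.99)²/15.99 = 15.3611
df = 2

test statistic = 15.361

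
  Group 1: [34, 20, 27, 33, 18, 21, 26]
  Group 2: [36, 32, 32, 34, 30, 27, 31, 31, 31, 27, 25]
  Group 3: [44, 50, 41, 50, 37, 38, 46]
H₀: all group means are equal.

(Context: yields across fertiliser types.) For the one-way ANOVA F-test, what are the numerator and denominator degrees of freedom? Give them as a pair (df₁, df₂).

degrees of freedom = [2, 22]

k = 3 groups, N = 25 total
df = (k−1, N−k) = (3−1, 25−3) = (2, 22)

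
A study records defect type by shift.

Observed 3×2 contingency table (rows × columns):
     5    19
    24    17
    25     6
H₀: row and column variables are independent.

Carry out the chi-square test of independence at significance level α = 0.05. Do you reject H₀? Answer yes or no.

Row totals [24, 41, 31], col totals [54, 42], n=96
χ² = (5−13.50)²/13.50 + (19−10.50)²/10.50 + (24−23.06)²/23.06 + (17−17.94)²/17.94 + (25−17.44)²/17.44 + (6−13.56)²/13.56 = 19.8166
df = 2
p-value (upper-tail) = 0.00005
At α=0.05: p < α → reject H₀

reject H₀: yes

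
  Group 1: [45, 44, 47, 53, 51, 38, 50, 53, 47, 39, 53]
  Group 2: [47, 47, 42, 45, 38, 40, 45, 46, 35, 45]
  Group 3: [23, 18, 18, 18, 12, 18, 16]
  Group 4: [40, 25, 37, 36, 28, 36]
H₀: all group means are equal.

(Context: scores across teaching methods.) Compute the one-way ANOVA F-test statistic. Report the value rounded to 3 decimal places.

Group means [47.27, 43.00, 17.57, 33.67], grand mean 37.500
SSB = Σnᵢ(x̄ᵢ−x̄)² = 4221.271; SSW = ΣΣ(x−x̄ᵢ)² = 675.229
MSB = 4221.271/3 = 1407.0902; MSW = 675.229/30 = 22.5076
F = MSB/MSW = 62.5161
df = (3, 30)

test statistic = 62.516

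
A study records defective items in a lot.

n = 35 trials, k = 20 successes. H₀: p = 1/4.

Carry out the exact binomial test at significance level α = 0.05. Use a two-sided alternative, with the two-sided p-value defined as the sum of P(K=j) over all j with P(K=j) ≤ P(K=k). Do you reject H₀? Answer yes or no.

Exact binomial: n=35, k=20, p₀=1/4=0.2500
P(X=j) = C(n,j)·p₀^j·(1−p₀)^(n−j); p = Σ P(X=j) over j with P(X=j) ≤ P(X=20)
p-value (two-sided) = 0.00005
At α=0.05: p < α → reject H₀

reject H₀: yes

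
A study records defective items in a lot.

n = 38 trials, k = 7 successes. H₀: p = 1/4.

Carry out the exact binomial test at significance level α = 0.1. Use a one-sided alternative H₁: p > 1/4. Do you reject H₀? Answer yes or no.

reject H₀: no

Exact binomial: n=38, k=7, p₀=1/4=0.2500
P(X≥7) from Σ C(n,i)·p₀^i·(1−p₀)^(n−i)
p-value (one-sided, H₁ greater) = 0.87185
At α=0.1: p ≥ α → fail to reject H₀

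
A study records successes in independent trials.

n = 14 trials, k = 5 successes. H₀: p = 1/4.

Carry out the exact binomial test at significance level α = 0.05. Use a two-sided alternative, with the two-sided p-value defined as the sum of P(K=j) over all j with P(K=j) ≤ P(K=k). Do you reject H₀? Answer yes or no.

Exact binomial: n=14, k=5, p₀=1/4=0.2500
P(X=j) = C(n,j)·p₀^j·(1−p₀)^(n−j); p = Σ P(X=j) over j with P(X=j) ≤ P(X=5)
p-value (two-sided) = 0.35943
At α=0.05: p ≥ α → fail to reject H₀

reject H₀: no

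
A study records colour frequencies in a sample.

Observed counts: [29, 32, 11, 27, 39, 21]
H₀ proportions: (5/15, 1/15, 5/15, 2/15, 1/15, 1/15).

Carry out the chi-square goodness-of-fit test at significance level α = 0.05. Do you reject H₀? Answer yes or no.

reject H₀: yes

n = 159; E_i = n·p_i = [53.00, 10.60, 53.00, 21.20, 10.60, 10.60]
χ² = (29−53.00)²/53.00 + (32−10.60)²/10.60 + (11−53.00)²/53.00 + (27−21.20)²/21.20 + (39−10.60)²/10.60 + (21−10.60)²/10.60 = 175.2358
df = 5
p-value (upper-tail) = 0.00000
At α=0.05: p < α → reject H₀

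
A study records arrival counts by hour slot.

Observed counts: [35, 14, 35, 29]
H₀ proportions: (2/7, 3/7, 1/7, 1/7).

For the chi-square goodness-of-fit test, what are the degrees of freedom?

df = k − 1 = 4 − 1 = 3

degrees of freedom = 3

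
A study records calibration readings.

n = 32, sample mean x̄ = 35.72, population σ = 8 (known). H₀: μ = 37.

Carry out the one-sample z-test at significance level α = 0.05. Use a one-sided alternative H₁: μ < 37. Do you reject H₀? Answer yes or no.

SE = σ/√n = 8/√32 = 1.4142
z = (x̄−μ₀)/SE = (35.72−37)/1.4142 = -0.9051
p-value (one-sided, H₁ less) = 0.18271
At α=0.05: p ≥ α → fail to reject H₀

reject H₀: no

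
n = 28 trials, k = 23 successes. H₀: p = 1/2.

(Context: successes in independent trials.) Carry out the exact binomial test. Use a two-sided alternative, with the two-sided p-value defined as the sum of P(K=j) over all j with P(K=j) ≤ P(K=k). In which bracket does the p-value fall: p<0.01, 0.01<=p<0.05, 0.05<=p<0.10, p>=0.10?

p-value bracket: p<0.01

Exact binomial: n=28, k=23, p₀=1/2=0.5000
P(X=j) = C(n,j)·p₀^j·(1−p₀)^(n−j); p = Σ P(X=j) over j with P(X=j) ≤ P(X=23)
p-value (two-sided) = 0.00091
→ bracket: p<0.01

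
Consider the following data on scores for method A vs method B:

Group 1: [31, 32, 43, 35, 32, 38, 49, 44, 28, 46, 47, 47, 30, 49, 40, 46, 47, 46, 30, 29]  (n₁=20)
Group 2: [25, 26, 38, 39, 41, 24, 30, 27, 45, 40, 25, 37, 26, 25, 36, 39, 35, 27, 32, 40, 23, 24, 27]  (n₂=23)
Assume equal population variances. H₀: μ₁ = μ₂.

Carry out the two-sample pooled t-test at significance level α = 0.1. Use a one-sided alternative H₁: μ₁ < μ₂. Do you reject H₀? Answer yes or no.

reject H₀: no

x̄₁=39.450, s₁=7.742, n₁=20
x̄₂=31.783, s₂=6.967, n₂=23
s_p² = [19·7.742² + 22·6.967²]/41 = 53.8259
SE = √(s_p²·(1/20+1/23)) = 2.2431
t = (39.450−31.783)/2.2431 = 3.4182
df = 41
p-value (one-sided, H₁ less) = 0.99928
At α=0.1: p ≥ α → fail to reject H₀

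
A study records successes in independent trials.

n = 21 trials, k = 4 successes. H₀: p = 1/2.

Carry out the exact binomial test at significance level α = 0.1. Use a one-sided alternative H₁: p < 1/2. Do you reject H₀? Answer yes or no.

reject H₀: yes

Exact binomial: n=21, k=4, p₀=1/2=0.5000
P(X≤4) from Σ C(n,i)·p₀^i·(1−p₀)^(n−i)
p-value (one-sided, H₁ less) = 0.00360
At α=0.1: p < α → reject H₀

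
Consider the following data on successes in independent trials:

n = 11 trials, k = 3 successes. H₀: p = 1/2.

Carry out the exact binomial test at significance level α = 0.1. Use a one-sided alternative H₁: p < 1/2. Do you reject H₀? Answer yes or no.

reject H₀: no

Exact binomial: n=11, k=3, p₀=1/2=0.5000
P(X≤3) from Σ C(n,i)·p₀^i·(1−p₀)^(n−i)
p-value (one-sided, H₁ less) = 0.11328
At α=0.1: p ≥ α → fail to reject H₀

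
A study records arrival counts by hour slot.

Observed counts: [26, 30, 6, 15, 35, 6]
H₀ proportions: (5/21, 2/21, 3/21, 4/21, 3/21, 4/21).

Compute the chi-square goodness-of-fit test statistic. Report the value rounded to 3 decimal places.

n = 118; E_i = n·p_i = [28.10, 11.24, 16.86, 22.48, 16.86, 22.48]
χ² = (26−28.10)²/28.10 + (30−11.24)²/11.24 + (6−16.86)²/16.86 + (15−22.48)²/22.48 + (35−16.86)²/16.86 + (6−22.48)²/22.48 = 72.5631
df = 5

test statistic = 72.563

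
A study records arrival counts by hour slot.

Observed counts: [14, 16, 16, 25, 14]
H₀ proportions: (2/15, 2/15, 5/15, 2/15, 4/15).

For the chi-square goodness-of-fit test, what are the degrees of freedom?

df = k − 1 = 5 − 1 = 4

degrees of freedom = 4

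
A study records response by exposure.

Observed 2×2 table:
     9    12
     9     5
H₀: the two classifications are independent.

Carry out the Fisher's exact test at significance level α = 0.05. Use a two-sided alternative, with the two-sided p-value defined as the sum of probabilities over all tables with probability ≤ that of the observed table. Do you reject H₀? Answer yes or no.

Margins: r₁=21, r₂=14, c₁=18, c₂=17, n=35
p_obs = C(21,9)·C(14,9)/C(35,18); sum pmf over tables with pmf ≤ p_obs
p-value (two-sided) = 0.30527
At α=0.05: p ≥ α → fail to reject H₀

reject H₀: no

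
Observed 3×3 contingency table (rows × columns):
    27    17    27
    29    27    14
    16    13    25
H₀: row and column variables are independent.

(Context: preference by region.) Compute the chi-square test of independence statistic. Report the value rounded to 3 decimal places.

test statistic = 11.251

Row totals [71, 70, 54], col totals [72, 57, 66], n=195
χ² = (27−26.22)²/26.22 + (17−20.75)²/20.75 + (27−24.03)²/24.03 + (29−25.85)²/25.85 + (27−20.46)²/20.46 + (14−23.69)²/23.69 + (16−19.94)²/19.94 + (13−15.78)²/15.78 + (25−18.28)²/18.28 = 11.2508
df = 4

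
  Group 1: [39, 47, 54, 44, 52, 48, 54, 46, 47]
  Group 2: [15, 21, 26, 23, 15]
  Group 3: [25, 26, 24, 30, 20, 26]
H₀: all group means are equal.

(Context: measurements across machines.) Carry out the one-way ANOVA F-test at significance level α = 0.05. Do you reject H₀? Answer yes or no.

Group means [47.89, 20.00, 25.17], grand mean 34.100
SSB = Σnᵢ(x̄ᵢ−x̄)² = 3184.078; SSW = ΣΣ(x−x̄ᵢ)² = 339.722
MSB = 3184.078/2 = 1592.0389; MSW = 339.722/17 = 19.9837
F = MSB/MSW = 79.6670
df = (2, 17)
p-value (upper-tail) = 0.00000
At α=0.05: p < α → reject H₀

reject H₀: yes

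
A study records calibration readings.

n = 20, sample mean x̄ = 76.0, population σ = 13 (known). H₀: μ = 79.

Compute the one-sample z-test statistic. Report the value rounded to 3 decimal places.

test statistic = -1.032

SE = σ/√n = 13/√20 = 2.9069
z = (x̄−μ₀)/SE = (76.0−79)/2.9069 = -1.0320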